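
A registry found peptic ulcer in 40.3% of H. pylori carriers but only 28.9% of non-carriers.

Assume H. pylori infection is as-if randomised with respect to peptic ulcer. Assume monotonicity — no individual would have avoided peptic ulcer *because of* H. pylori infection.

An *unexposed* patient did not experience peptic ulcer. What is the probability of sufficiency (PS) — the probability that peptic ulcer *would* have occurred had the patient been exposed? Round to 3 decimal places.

PS ≈ 0.160

p₁ = 0.403, p₀ = 0.289.
Under exogeneity and monotonicity, PS = (p₁ − p₀) / (1 − p₀).
PS = (0.403 − 0.289) / (1 − 0.289) = 0.114 / 0.711 ≈ 0.1603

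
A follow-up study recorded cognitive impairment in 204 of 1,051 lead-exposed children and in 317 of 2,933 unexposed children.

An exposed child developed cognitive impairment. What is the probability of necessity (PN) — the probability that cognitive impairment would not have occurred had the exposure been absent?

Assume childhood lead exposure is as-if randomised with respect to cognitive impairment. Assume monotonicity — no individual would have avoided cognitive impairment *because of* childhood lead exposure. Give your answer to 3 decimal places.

PN ≈ 0.443

p₁ = P(outcome | exposed) = 204/1051 = 0.1941
p₀ = P(outcome | unexposed) = 317/2933 = 0.10808
Under exogeneity and monotonicity, PN = (p₁ − p₀) / p₁.
PN = (0.1941 − 0.10808) / 0.1941 = 0.08602 / 0.1941 ≈ 0.4432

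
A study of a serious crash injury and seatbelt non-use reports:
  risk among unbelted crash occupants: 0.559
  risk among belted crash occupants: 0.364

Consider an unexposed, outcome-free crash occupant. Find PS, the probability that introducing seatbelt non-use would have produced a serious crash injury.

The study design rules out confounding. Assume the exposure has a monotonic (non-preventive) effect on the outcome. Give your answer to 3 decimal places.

PS ≈ 0.307

Let p₁ = 0.559, p₀ = 0.364.
Under exogeneity and monotonicity, PS = (p₁ − p₀) / (1 − p₀).
PS = (0.559 − 0.364) / (1 − 0.364) = 0.195 / 0.636 ≈ 0.3066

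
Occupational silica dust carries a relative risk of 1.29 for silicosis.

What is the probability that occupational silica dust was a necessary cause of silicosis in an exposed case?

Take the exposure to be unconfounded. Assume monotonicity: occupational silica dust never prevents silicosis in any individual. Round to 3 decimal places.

PN ≈ 0.225

Under exogeneity and monotonicity, PN = (RR − 1) / RR = 1 − 1/RR.
PN = (1.29 − 1) / 1.29 = 0.29 / 1.29 ≈ 0.2248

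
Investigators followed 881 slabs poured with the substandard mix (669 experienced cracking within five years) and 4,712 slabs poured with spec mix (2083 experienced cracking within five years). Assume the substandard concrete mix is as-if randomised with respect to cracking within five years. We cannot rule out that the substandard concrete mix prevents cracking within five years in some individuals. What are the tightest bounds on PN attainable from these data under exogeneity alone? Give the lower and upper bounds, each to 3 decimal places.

0.418 ≤ PN ≤ 0.735

p₁ = P(outcome | exposed) = 669/881 = 0.75936
p₀ = P(outcome | unexposed) = 2083/4712 = 0.44206
Under exogeneity alone the bounds on PN are max{0,(p₁−p₀)/p₁} ≤ PN ≤ min{1,(1−p₀)/p₁}.
  lower = (p₁ − p₀)/p₁ = 0.3173 / 0.75936 ≈ 0.4179
  upper = min{1, (1 − p₀)/p₁} = 0.55794 / 0.75936 ≈ 0.7347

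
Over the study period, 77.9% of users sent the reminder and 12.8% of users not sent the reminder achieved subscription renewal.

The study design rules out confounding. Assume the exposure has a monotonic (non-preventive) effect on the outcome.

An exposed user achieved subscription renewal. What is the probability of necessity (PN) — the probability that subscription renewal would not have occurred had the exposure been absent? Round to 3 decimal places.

PN ≈ 0.836

p₁ = 0.779, p₀ = 0.128.
Under exogeneity and monotonicity, PN = (p₁ − p₀) / p₁.
PN = (0.779 − 0.128) / 0.779 = 0.651 / 0.779 ≈ 0.8357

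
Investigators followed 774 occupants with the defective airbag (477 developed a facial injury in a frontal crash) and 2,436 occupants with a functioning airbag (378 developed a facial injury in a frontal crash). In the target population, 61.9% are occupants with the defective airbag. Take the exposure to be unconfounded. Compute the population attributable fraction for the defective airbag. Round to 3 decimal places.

p₁ = P(outcome | exposed) = 477/774 = 0.61628
p₀ = P(outcome | unexposed) = 378/2436 = 0.15517
Overall risk P(Y=1) = π·p₁ + (1−π)·p₀ = 0.619×0.61628 + 0.381×0.15517 = 0.4406.
Under exogeneity, PAF = [P(Y=1) − p₀] / P(Y=1).
PAF = (0.4406 − 0.15517) / 0.4406 ≈ 0.6478

PAF ≈ 0.648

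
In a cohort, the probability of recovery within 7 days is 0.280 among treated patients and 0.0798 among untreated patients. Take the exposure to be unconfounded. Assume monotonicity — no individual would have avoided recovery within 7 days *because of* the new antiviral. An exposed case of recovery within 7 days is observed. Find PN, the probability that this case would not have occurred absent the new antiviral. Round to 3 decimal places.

PN ≈ 0.715

Let p₁ = 0.28, p₀ = 0.0798.
Under exogeneity and monotonicity, PN = (p₁ − p₀) / p₁.
PN = (0.28 − 0.0798) / 0.28 = 0.2002 / 0.28 ≈ 0.7150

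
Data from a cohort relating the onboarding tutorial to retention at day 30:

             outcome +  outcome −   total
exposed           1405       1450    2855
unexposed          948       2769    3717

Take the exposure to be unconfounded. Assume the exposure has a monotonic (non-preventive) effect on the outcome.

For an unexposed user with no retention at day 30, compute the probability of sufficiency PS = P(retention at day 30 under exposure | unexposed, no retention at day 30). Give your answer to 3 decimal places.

PS ≈ 0.318

p₁ = P(outcome | exposed) = 1405/2855 = 0.49212
p₀ = P(outcome | unexposed) = 948/3717 = 0.25504
Under exogeneity and monotonicity, PS = (p₁ − p₀) / (1 − p₀).
PS = (0.49212 − 0.25504) / (1 − 0.25504) = 0.23707 / 0.74496 ≈ 0.3182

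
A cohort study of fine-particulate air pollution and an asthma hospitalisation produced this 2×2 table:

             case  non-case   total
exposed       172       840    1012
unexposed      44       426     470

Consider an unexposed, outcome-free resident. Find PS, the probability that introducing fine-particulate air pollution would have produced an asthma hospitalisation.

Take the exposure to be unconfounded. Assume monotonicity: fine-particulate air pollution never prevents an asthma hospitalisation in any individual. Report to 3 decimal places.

p₁ = P(outcome | exposed) = 172/1012 = 0.16996
p₀ = P(outcome | unexposed) = 44/470 = 0.093617
Under exogeneity and monotonicity, PS = (p₁ − p₀)/(1 − p₀).
PS = (0.16996 − 0.093617) / 0.90638 ≈ 0.0842

PS ≈ 0.084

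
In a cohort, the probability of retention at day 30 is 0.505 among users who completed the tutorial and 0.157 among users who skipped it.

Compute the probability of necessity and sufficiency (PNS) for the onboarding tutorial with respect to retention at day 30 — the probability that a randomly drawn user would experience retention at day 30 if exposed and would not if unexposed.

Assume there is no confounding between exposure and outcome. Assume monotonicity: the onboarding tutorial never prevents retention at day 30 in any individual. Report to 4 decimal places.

Let p₁ = 0.505, p₀ = 0.157.
Under exogeneity and monotonicity, PNS = p₁ − p₀.
PNS = 0.505 − 0.157 = 0.348

PNS ≈ 0.3480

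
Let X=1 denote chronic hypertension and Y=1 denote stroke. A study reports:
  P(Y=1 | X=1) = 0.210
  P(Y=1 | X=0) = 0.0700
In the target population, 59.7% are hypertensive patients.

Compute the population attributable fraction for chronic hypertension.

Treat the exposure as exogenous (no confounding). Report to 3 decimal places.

PAF ≈ 0.544

Let p₁ = 0.21, p₀ = 0.07.
Overall risk P(Y=1) = π·p₁ + (1−π)·p₀ = 0.597×0.21 + 0.403×0.07 = 0.15358.
Under exogeneity, PAF = [P(Y=1) − p₀] / P(Y=1).
PAF = (0.15358 − 0.07) / 0.15358 ≈ 0.5442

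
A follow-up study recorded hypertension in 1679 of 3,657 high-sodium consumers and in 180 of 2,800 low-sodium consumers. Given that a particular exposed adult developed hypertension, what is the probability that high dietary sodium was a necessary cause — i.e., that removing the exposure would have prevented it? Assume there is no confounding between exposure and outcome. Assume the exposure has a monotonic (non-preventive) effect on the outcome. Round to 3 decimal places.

PN ≈ 0.860

p₁ = P(outcome | exposed) = 1679/3657 = 0.45912
p₀ = P(outcome | unexposed) = 180/2800 = 0.064286
Under exogeneity and monotonicity, PN = (p₁ − p₀) / p₁.
PN = (0.45912 − 0.064286) / 0.45912 = 0.39483 / 0.45912 ≈ 0.8600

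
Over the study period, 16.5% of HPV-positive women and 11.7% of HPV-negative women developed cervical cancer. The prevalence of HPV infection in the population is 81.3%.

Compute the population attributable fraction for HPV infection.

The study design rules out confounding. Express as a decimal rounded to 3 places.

PAF ≈ 0.250

p₁ = 0.165, p₀ = 0.117.
Overall risk P(Y=1) = π·p₁ + (1−π)·p₀ = 0.813×0.165 + 0.187×0.117 = 0.15602.
Under exogeneity, PAF = [P(Y=1) − p₀] / P(Y=1).
PAF = (0.15602 − 0.117) / 0.15602 ≈ 0.2501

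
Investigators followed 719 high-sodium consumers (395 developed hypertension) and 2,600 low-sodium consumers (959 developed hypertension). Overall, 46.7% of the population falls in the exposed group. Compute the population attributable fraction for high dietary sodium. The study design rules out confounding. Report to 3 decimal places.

PAF ≈ 0.186

p₁ = P(outcome | exposed) = 395/719 = 0.54937
p₀ = P(outcome | unexposed) = 959/2600 = 0.36885
Overall risk P(Y=1) = π·p₁ + (1−π)·p₀ = 0.467×0.54937 + 0.533×0.36885 = 0.45315.
Under exogeneity, PAF = [P(Y=1) − p₀] / P(Y=1).
PAF = (0.45315 − 0.36885) / 0.45315 ≈ 0.1860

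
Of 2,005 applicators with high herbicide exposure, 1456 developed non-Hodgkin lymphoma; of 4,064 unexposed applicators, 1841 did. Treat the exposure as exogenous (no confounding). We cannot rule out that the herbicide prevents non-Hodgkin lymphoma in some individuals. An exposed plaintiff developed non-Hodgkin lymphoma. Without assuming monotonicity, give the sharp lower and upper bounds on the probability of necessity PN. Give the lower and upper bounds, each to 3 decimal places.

p₁ = P(outcome | exposed) = 1456/2005 = 0.72618
p₀ = P(outcome | unexposed) = 1841/4064 = 0.453
Under exogeneity alone the bounds on PN are max{0,(p₁−p₀)/p₁} ≤ PN ≤ min{1,(1−p₀)/p₁}.
  lower = (p₁ − p₀)/p₁ = 0.27318 / 0.72618 ≈ 0.3762
  upper = min{1, (1 − p₀)/p₁} = 0.547 / 0.72618 ≈ 0.7532

0.376 ≤ PN ≤ 0.753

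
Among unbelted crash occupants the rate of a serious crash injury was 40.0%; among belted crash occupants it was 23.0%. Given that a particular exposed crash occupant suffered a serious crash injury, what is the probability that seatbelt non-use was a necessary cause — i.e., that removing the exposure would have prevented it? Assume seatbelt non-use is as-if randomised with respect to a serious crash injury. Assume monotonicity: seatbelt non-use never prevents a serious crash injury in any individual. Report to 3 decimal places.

PN ≈ 0.425

p₁ = 0.4, p₀ = 0.23.
Under exogeneity and monotonicity, PN = (p₁ − p₀) / p₁.
PN = (0.4 − 0.23) / 0.4 = 0.17 / 0.4 ≈ 0.4250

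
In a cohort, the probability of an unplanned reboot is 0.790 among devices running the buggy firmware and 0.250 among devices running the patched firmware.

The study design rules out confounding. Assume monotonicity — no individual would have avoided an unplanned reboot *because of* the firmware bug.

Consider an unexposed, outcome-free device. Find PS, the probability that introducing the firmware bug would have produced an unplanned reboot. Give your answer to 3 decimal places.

Let p₁ = 0.79, p₀ = 0.25.
Under exogeneity and monotonicity, PS = (p₁ − p₀) / (1 − p₀).
PS = (0.79 − 0.25) / (1 − 0.25) = 0.54 / 0.75 ≈ 0.7200

PS ≈ 0.720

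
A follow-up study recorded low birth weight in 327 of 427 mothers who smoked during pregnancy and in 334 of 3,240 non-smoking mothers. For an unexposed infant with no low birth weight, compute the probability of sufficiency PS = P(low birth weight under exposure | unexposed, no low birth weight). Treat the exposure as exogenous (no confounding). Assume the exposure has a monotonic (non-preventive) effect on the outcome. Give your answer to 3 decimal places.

p₁ = P(outcome | exposed) = 327/427 = 0.76581
p₀ = P(outcome | unexposed) = 334/3240 = 0.10309
Under exogeneity and monotonicity, PS = (p₁ − p₀) / (1 − p₀).
PS = (0.76581 − 0.10309) / (1 − 0.10309) = 0.66272 / 0.89691 ≈ 0.7389

PS ≈ 0.739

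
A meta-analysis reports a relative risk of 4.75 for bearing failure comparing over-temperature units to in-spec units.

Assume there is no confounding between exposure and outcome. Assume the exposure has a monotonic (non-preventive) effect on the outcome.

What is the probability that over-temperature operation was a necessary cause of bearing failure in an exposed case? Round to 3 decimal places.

PN ≈ 0.789

Under exogeneity and monotonicity, PN = (RR − 1) / RR = 1 − 1/RR.
PN = (4.75 − 1) / 4.75 = 3.75 / 4.75 ≈ 0.7895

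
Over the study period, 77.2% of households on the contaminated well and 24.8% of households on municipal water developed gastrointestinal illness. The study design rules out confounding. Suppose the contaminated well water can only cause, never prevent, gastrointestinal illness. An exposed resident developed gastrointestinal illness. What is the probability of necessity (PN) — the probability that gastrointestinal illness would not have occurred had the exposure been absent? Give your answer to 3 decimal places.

PN ≈ 0.679

p₁ = 0.772, p₀ = 0.248.
Under exogeneity and monotonicity, PN = (p₁ − p₀) / p₁.
PN = (0.772 − 0.248) / 0.772 = 0.524 / 0.772 ≈ 0.6788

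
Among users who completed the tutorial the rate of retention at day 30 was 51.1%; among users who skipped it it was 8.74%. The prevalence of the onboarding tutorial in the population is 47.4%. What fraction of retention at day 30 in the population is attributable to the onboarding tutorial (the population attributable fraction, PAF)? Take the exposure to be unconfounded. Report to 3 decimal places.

p₁ = 0.511, p₀ = 0.0874.
Overall risk P(Y=1) = π·p₁ + (1−π)·p₀ = 0.474×0.511 + 0.526×0.0874 = 0.28819.
Under exogeneity, PAF = [P(Y=1) − p₀] / P(Y=1).
PAF = (0.28819 − 0.0874) / 0.28819 ≈ 0.6967

PAF ≈ 0.697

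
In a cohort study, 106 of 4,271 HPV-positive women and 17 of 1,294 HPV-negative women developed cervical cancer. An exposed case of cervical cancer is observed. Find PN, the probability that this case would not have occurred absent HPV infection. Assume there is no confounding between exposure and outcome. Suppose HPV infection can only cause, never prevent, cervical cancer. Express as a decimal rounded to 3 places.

PN ≈ 0.471

p₁ = P(outcome | exposed) = 106/4271 = 0.024819
p₀ = P(outcome | unexposed) = 17/1294 = 0.013138
Under exogeneity and monotonicity, PN = (p₁ − p₀) / p₁.
PN = (0.024819 − 0.013138) / 0.024819 = 0.011681 / 0.024819 ≈ 0.4707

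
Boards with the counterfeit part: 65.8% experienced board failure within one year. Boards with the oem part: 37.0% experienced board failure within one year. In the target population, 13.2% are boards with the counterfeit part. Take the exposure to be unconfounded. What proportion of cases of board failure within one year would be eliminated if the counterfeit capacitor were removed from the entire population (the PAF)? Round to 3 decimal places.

p₁ = 0.658, p₀ = 0.37.
Overall risk P(Y=1) = π·p₁ + (1−π)·p₀ = 0.132×0.658 + 0.868×0.37 = 0.40802.
Under exogeneity, PAF = [P(Y=1) − p₀] / P(Y=1).
PAF = (0.40802 − 0.37) / 0.40802 ≈ 0.0932

PAF ≈ 0.093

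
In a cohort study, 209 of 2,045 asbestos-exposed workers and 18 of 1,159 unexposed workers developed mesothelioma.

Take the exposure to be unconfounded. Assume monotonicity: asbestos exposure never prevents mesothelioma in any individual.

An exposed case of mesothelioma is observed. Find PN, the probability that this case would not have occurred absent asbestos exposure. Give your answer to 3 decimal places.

PN ≈ 0.848

p₁ = P(outcome | exposed) = 209/2045 = 0.1022
p₀ = P(outcome | unexposed) = 18/1159 = 0.015531
Under exogeneity and monotonicity, PN = (p₁ − p₀) / p₁.
PN = (0.1022 − 0.015531) / 0.1022 = 0.08667 / 0.1022 ≈ 0.8480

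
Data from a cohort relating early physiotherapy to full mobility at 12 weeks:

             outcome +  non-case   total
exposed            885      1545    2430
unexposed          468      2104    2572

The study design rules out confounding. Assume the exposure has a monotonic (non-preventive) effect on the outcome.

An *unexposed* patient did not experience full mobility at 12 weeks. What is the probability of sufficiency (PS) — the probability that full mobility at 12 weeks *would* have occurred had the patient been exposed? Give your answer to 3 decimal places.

PS ≈ 0.223

p₁ = P(outcome | exposed) = 885/2430 = 0.3642
p₀ = P(outcome | unexposed) = 468/2572 = 0.18196
Under exogeneity and monotonicity, PS = (p₁ − p₀) / (1 − p₀).
PS = (0.3642 − 0.18196) / (1 − 0.18196) = 0.18224 / 0.81804 ≈ 0.2228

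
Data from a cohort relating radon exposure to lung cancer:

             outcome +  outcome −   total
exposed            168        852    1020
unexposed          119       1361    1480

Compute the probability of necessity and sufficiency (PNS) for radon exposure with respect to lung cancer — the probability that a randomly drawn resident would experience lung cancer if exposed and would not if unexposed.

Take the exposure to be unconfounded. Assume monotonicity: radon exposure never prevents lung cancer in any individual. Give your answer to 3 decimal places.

p₁ = P(outcome | exposed) = 168/1020 = 0.16471
p₀ = P(outcome | unexposed) = 119/1480 = 0.080405
Under exogeneity and monotonicity, PNS = p₁ − p₀.
PNS = 0.16471 − 0.080405 = 0.0843

PNS ≈ 0.084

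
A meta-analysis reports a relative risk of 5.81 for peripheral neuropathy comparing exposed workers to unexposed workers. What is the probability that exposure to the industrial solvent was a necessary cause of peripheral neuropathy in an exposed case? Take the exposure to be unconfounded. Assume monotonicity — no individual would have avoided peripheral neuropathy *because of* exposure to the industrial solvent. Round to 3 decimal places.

PN ≈ 0.828

Under exogeneity and monotonicity, PN = (RR − 1) / RR = 1 − 1/RR.
PN = (5.81 − 1) / 5.81 = 4.81 / 5.81 ≈ 0.8279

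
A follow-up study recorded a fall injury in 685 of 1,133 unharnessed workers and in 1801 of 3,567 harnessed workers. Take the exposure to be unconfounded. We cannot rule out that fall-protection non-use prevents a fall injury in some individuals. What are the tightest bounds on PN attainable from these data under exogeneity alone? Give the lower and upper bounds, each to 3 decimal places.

p₁ = P(outcome | exposed) = 685/1133 = 0.60459
p₀ = P(outcome | unexposed) = 1801/3567 = 0.50491
Under exogeneity alone the bounds on PN are max{0,(p₁−p₀)/p₁} ≤ PN ≤ min{1,(1−p₀)/p₁}.
  lower = (p₁ − p₀)/p₁ = 0.099684 / 0.60459 ≈ 0.1649
  upper = min{1, (1 − p₀)/p₁} = 0.49509 / 0.60459 ≈ 0.8189

0.165 ≤ PN ≤ 0.819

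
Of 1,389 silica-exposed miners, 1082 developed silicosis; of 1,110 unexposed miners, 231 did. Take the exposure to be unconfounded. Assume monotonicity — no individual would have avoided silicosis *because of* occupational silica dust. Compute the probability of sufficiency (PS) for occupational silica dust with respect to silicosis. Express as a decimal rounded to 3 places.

p₁ = P(outcome | exposed) = 1082/1389 = 0.77898
p₀ = P(outcome | unexposed) = 231/1110 = 0.20811
Under exogeneity and monotonicity, PS = (p₁ − p₀) / (1 − p₀).
PS = (0.77898 − 0.20811) / (1 − 0.20811) = 0.57087 / 0.79189 ≈ 0.7209

PS ≈ 0.721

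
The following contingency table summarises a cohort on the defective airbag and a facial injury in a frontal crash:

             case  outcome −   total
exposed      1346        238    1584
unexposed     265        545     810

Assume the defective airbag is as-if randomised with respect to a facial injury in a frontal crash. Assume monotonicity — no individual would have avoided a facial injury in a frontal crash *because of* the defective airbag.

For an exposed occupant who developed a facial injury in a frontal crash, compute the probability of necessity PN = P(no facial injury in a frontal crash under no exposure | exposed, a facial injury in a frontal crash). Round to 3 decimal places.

PN ≈ 0.615

p₁ = P(outcome | exposed) = 1346/1584 = 0.84975
p₀ = P(outcome | unexposed) = 265/810 = 0.32716
Under exogeneity and monotonicity, PN = (p₁ − p₀) / p₁.
PN = (0.84975 − 0.32716) / 0.84975 = 0.52259 / 0.84975 ≈ 0.6150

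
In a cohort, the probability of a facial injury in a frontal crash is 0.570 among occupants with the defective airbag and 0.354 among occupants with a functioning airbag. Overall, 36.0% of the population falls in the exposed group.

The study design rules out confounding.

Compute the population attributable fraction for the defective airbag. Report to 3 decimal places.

Let p₁ = 0.57, p₀ = 0.354.
Overall risk P(Y=1) = π·p₁ + (1−π)·p₀ = 0.36×0.57 + 0.64×0.354 = 0.43176.
Under exogeneity, PAF = [P(Y=1) − p₀] / P(Y=1).
PAF = (0.43176 − 0.354) / 0.43176 ≈ 0.1801

PAF ≈ 0.180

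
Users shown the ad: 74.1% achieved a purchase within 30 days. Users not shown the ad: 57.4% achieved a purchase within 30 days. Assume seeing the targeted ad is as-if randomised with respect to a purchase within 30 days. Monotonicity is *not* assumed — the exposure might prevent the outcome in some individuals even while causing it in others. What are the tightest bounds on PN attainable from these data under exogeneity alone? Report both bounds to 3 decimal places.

0.225 ≤ PN ≤ 0.575

p₁ = 0.741, p₀ = 0.574.
Under exogeneity alone the bounds on PN are max{0,(p₁−p₀)/p₁} ≤ PN ≤ min{1,(1−p₀)/p₁}.
  lower = (p₁ − p₀)/p₁ = 0.167 / 0.741 ≈ 0.2254
  upper = min{1, (1 − p₀)/p₁} = 0.426 / 0.741 ≈ 0.5749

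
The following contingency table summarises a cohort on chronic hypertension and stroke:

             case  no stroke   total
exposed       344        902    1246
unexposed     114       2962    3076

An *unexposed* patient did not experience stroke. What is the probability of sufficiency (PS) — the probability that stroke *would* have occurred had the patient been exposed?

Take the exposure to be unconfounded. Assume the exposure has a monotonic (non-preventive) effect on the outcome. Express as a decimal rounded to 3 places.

PS ≈ 0.248

p₁ = P(outcome | exposed) = 344/1246 = 0.27608
p₀ = P(outcome | unexposed) = 114/3076 = 0.037061
Under exogeneity and monotonicity, PS = (p₁ − p₀)/(1 − p₀).
PS = (0.27608 − 0.037061) / 0.96294 ≈ 0.2482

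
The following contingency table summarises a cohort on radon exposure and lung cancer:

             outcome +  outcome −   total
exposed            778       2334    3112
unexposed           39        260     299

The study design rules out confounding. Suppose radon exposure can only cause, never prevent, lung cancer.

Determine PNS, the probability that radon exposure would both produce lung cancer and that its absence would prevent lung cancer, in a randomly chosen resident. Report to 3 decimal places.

PNS ≈ 0.120

p₁ = P(outcome | exposed) = 778/3112 = 0.25
p₀ = P(outcome | unexposed) = 39/299 = 0.13043
Under exogeneity and monotonicity, PNS = p₁ − p₀.
PNS = 0.25 − 0.13043 = 0.11957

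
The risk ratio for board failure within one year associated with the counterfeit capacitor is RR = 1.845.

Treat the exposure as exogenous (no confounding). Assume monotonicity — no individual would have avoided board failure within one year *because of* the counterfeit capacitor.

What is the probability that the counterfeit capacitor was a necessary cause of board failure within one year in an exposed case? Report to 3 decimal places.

PN ≈ 0.458

Under exogeneity and monotonicity, PN = (RR − 1) / RR = 1 − 1/RR.
PN = (1.845 − 1) / 1.845 = 0.845 / 1.845 ≈ 0.4580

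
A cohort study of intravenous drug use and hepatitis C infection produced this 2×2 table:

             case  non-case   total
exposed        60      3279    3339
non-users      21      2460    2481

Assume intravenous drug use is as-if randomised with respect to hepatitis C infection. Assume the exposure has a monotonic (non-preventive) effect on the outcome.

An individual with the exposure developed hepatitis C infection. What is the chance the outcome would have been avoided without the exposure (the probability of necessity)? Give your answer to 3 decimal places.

p₁ = P(outcome | exposed) = 60/3339 = 0.017969
p₀ = P(outcome | unexposed) = 21/2481 = 0.0084643
Under exogeneity and monotonicity, PN = (p₁ − p₀)/p₁.
PN = (0.017969 − 0.0084643) / 0.017969 ≈ 0.5290

PN ≈ 0.529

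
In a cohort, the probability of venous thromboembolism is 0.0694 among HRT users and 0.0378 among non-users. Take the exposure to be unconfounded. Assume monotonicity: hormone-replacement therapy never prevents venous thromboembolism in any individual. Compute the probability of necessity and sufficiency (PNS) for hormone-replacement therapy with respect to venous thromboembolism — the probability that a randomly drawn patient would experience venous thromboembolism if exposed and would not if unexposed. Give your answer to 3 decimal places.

Let p₁ = 0.0694, p₀ = 0.0378.
Under exogeneity and monotonicity, PNS = p₁ − p₀.
PNS = 0.0694 − 0.0378 = 0.0316

PNS ≈ 0.032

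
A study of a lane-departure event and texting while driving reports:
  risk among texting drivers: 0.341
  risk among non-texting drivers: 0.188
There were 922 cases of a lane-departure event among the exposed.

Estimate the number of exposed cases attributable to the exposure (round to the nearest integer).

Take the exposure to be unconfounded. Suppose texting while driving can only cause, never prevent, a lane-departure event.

Let p₁ = 0.341, p₀ = 0.188.
PN = (p₁ − p₀)/p₁ = (0.341 − 0.188) / 0.341 ≈ 0.44868.
Attributable cases ≈ PN × (exposed cases) = 0.44868 × 922 ≈ 413.68.

about 414 cases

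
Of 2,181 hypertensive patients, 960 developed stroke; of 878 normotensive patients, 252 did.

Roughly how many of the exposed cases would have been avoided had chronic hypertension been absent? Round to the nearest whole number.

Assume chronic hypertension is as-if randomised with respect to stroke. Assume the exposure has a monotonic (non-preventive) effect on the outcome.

about 334 cases

p₁ = P(outcome | exposed) = 960/2181 = 0.44017
p₀ = P(outcome | unexposed) = 252/878 = 0.28702
PN = (p₁ − p₀)/p₁ = (0.44017 − 0.28702) / 0.44017 ≈ 0.34794.
Attributable cases ≈ PN × (exposed cases) = 0.34794 × 960 ≈ 334.02.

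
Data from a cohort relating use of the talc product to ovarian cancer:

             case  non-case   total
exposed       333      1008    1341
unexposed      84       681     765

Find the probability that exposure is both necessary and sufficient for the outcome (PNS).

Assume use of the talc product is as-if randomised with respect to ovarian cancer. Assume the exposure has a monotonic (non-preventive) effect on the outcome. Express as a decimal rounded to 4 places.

PNS ≈ 0.1385

p₁ = P(outcome | exposed) = 333/1341 = 0.24832
p₀ = P(outcome | unexposed) = 84/765 = 0.1098
Under exogeneity and monotonicity, PNS = p₁ − p₀.
PNS = 0.24832 − 0.1098 = 0.13852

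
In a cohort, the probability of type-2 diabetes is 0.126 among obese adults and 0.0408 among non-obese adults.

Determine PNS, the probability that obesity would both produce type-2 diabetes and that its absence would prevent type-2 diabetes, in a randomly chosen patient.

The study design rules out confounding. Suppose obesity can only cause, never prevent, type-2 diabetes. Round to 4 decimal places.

Let p₁ = 0.126, p₀ = 0.0408.
Under exogeneity and monotonicity, PNS = p₁ − p₀.
PNS = 0.126 − 0.0408 = 0.0852

PNS ≈ 0.0852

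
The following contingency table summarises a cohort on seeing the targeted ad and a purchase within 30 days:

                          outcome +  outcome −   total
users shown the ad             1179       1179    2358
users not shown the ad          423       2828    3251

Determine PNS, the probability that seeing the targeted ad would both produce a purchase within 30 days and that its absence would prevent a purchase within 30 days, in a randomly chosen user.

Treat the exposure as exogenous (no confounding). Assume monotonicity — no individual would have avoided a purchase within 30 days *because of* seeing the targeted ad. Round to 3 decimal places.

p₁ = P(outcome | exposed) = 1179/2358 = 0.5
p₀ = P(outcome | unexposed) = 423/3251 = 0.13011
Under exogeneity and monotonicity, PNS = p₁ − p₀.
PNS = 0.5 − 0.13011 = 0.36989

PNS ≈ 0.370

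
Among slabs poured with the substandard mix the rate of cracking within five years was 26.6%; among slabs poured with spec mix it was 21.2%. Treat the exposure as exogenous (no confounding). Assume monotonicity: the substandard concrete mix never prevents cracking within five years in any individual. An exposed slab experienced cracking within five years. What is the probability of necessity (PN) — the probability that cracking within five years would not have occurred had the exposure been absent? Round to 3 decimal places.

p₁ = 0.266, p₀ = 0.212.
Under exogeneity and monotonicity, PN = (p₁ − p₀) / p₁.
PN = (0.266 − 0.212) / 0.266 = 0.054 / 0.266 ≈ 0.2030

PN ≈ 0.203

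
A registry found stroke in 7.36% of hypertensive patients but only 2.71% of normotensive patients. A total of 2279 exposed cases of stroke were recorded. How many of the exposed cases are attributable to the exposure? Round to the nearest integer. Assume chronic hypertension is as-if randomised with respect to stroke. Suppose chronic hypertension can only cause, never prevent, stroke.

p₁ = 0.0736, p₀ = 0.0271.
PN = (p₁ − p₀)/p₁ = (0.0736 − 0.0271) / 0.0736 ≈ 0.63179.
Attributable cases ≈ PN × (exposed cases) = 0.63179 × 2279 ≈ 1439.86.

about 1440 cases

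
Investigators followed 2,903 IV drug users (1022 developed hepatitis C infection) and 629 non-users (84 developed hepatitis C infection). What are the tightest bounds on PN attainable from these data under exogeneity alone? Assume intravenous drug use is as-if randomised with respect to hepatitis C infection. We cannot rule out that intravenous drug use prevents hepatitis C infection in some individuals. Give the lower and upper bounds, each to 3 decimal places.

p₁ = P(outcome | exposed) = 1022/2903 = 0.35205
p₀ = P(outcome | unexposed) = 84/629 = 0.13355
Under exogeneity alone the bounds on PN are max{0,(p₁−p₀)/p₁} ≤ PN ≤ min{1,(1−p₀)/p₁}.
  lower = (p₁ − p₀)/p₁ = 0.2185 / 0.35205 ≈ 0.6207
  upper = min{1, (1 − p₀)/p₁} = 0.86645 / 0.35205 ≈ 2.4612 → capped at 1

0.621 ≤ PN ≤ 1.000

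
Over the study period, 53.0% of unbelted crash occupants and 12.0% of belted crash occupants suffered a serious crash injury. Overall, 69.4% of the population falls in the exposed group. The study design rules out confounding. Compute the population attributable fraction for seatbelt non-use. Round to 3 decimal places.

PAF ≈ 0.703

p₁ = 0.53, p₀ = 0.12.
Overall risk P(Y=1) = π·p₁ + (1−π)·p₀ = 0.694×0.53 + 0.306×0.12 = 0.40454.
Under exogeneity, PAF = [P(Y=1) − p₀] / P(Y=1).
PAF = (0.40454 − 0.12) / 0.40454 ≈ 0.7034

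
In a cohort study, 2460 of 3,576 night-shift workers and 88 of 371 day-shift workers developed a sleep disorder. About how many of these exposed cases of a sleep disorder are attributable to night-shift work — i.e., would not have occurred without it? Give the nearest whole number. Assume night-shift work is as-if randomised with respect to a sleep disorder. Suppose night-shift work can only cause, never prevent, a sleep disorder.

about 1612 cases

p₁ = P(outcome | exposed) = 2460/3576 = 0.68792
p₀ = P(outcome | unexposed) = 88/371 = 0.2372
PN = (p₁ − p₀)/p₁ = (0.68792 − 0.2372) / 0.68792 ≈ 0.65520.
Attributable cases ≈ PN × (exposed cases) = 0.65520 × 2460 ≈ 1611.78.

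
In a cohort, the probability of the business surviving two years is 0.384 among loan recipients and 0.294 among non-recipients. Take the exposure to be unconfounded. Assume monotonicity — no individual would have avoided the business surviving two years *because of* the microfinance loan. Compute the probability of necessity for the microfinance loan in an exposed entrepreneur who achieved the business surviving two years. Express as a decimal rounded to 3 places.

Let p₁ = 0.384, p₀ = 0.294.
Under exogeneity and monotonicity, PN = (p₁ − p₀) / p₁.
PN = (0.384 − 0.294) / 0.384 = 0.09 / 0.384 ≈ 0.2344

PN ≈ 0.234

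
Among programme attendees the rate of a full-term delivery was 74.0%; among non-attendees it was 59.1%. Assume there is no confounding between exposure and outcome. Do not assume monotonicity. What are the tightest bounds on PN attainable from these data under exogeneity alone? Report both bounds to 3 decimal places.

0.201 ≤ PN ≤ 0.553

p₁ = 0.74, p₀ = 0.591.
Under exogeneity alone the bounds on PN are max{0,(p₁−p₀)/p₁} ≤ PN ≤ min{1,(1−p₀)/p₁}.
  lower = (p₁ − p₀)/p₁ = 0.149 / 0.74 ≈ 0.2014
  upper = min{1, (1 − p₀)/p₁} = 0.409 / 0.74 ≈ 0.5527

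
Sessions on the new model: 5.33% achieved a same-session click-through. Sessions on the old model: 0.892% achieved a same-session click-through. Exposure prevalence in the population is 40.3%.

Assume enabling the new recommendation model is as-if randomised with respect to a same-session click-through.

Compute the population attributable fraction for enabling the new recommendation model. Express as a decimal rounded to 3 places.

p₁ = 0.0533, p₀ = 0.00892.
Overall risk P(Y=1) = π·p₁ + (1−π)·p₀ = 0.403×0.0533 + 0.597×0.00892 = 0.026805.
Under exogeneity, PAF = [P(Y=1) − p₀] / P(Y=1).
PAF = (0.026805 − 0.00892) / 0.026805 ≈ 0.6672

PAF ≈ 0.667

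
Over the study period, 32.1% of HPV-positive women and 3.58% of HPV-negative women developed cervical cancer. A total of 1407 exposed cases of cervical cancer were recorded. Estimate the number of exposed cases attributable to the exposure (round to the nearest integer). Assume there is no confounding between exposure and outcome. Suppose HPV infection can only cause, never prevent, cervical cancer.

about 1250 cases

p₁ = 0.321, p₀ = 0.0358.
PN = (p₁ − p₀)/p₁ = (0.321 − 0.0358) / 0.321 ≈ 0.88847.
Attributable cases ≈ PN × (exposed cases) = 0.88847 × 1407 ≈ 1250.08.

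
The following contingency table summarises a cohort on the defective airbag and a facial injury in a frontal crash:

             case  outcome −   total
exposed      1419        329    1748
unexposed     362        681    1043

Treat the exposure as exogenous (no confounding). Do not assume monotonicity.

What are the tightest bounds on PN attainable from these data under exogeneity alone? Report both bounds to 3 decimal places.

0.572 ≤ PN ≤ 0.804

p₁ = P(outcome | exposed) = 1419/1748 = 0.81178
p₀ = P(outcome | unexposed) = 362/1043 = 0.34708
Under exogeneity alone the bounds on PN are max{0,(p₁−p₀)/p₁} ≤ PN ≤ min{1,(1−p₀)/p₁}.
  lower = (p₁ − p₀)/p₁ = 0.46471 / 0.81178 ≈ 0.5725
  upper = min{1, (1 − p₀)/p₁} = 0.65292 / 0.81178 ≈ 0.8043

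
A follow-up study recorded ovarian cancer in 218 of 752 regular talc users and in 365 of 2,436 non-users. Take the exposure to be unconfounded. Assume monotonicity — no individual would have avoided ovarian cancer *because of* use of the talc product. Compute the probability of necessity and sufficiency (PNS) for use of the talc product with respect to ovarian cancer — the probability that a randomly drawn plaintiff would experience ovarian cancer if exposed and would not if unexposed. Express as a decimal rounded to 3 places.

p₁ = P(outcome | exposed) = 218/752 = 0.28989
p₀ = P(outcome | unexposed) = 365/2436 = 0.14984
Under exogeneity and monotonicity, PNS = p₁ − p₀.
PNS = 0.28989 − 0.14984 = 0.14006

PNS ≈ 0.140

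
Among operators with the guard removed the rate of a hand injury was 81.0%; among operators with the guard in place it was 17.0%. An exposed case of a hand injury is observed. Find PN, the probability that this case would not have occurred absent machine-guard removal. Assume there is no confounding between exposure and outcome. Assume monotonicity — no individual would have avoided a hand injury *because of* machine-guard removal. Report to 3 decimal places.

p₁ = 0.81, p₀ = 0.17.
Under exogeneity and monotonicity, PN = (p₁ − p₀) / p₁.
PN = (0.81 − 0.17) / 0.81 = 0.64 / 0.81 ≈ 0.7901

PN ≈ 0.790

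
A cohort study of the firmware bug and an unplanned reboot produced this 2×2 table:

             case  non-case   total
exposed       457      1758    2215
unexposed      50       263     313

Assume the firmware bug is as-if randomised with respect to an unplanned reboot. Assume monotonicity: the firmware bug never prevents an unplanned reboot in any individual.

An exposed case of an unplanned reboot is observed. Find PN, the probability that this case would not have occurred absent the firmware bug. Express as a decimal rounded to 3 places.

PN ≈ 0.226

p₁ = P(outcome | exposed) = 457/2215 = 0.20632
p₀ = P(outcome | unexposed) = 50/313 = 0.15974
Under exogeneity and monotonicity, PN = (p₁ − p₀)/p₁.
PN = (0.20632 − 0.15974) / 0.20632 ≈ 0.2257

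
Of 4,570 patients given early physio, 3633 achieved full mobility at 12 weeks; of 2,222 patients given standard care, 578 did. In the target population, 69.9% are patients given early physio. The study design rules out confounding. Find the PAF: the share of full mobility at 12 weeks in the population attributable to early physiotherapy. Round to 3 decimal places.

PAF ≈ 0.590

p₁ = P(outcome | exposed) = 3633/4570 = 0.79497
p₀ = P(outcome | unexposed) = 578/2222 = 0.26013
Overall risk P(Y=1) = π·p₁ + (1−π)·p₀ = 0.699×0.79497 + 0.301×0.26013 = 0.63398.
Under exogeneity, PAF = [P(Y=1) − p₀] / P(Y=1).
PAF = (0.63398 − 0.26013) / 0.63398 ≈ 0.5897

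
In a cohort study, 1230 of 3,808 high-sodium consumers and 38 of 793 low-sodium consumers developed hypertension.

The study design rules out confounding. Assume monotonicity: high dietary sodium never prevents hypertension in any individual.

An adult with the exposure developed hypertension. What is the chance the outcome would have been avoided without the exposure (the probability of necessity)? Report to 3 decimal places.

PN ≈ 0.852

p₁ = P(outcome | exposed) = 1230/3808 = 0.323
p₀ = P(outcome | unexposed) = 38/793 = 0.047919
Under exogeneity and monotonicity, PN = (p₁ − p₀) / p₁.
PN = (0.323 − 0.047919) / 0.323 = 0.27508 / 0.323 ≈ 0.8516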